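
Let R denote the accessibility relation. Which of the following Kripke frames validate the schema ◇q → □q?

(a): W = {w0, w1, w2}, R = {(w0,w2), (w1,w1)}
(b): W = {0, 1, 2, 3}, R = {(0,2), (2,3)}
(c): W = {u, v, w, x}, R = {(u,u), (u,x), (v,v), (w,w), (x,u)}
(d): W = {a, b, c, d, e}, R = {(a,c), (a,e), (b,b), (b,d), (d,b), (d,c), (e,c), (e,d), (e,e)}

(a), (b)

This is the axiom for partial functionality; its first-order frame correspondent is ∀x ∀y ∀z (Rxy ∧ Rxz → y = z).
(a): ✓.
(b): ✓.
(c): fails — u sees both u and x.
(d): fails — a sees both c and e.
Valid on: (a), (b).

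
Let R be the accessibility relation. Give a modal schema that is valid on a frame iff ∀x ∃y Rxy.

□r → ◇r

The condition is seriality. The D schema □r → ◇r defines it.
Suppose □r→◇r is valid. At any x set V(r)=W. Then □r at x, so ◇r at x, so x has a successor.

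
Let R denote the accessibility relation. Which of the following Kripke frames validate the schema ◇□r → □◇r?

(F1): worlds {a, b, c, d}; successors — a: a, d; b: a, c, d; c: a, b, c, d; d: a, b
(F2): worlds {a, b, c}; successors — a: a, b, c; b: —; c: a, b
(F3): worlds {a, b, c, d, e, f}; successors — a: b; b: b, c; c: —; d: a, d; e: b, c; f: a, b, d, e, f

(F1)

This is the axiom for convergence; its first-order frame correspondent is ∀x ∀y ∀z (Rxy ∧ Rxz → ∃w (Ryw ∧ Rzw)).
(F1): condition met.
(F2): fails — Rab and Rab but b and b have no common successor.
(F3): fails — Rbc and Rbc but c and c have no common successor.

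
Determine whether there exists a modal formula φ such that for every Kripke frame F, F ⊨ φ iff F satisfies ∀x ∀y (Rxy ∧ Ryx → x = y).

Not definable by any modal formula

If a class were modally definable it would be closed under surjective bounded morphisms (Goldblatt–Thomason).
The 4-cycle (worlds 0,1,2,3 with 0→1→2→3→0) is antisymmetric. Sending even-indexed worlds to a and odd-indexed worlds to b is a surjective bounded morphism onto the two-world frame with a↔b, which is not antisymmetric.
Hence antisymmetry is not modally definable.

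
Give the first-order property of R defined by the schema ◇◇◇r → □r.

This is a Sahlqvist (Geach-type) schema ◇^3□^0r → □^1◇^0r.
First-order correspondent: ∀x ∀y ∀z ((xR³y ∧ xRz) → ∃w (y = w ∧ z = w)).

∀x ∀y ∀z ((xR³y ∧ xRz) → ∃w (y = w ∧ z = w))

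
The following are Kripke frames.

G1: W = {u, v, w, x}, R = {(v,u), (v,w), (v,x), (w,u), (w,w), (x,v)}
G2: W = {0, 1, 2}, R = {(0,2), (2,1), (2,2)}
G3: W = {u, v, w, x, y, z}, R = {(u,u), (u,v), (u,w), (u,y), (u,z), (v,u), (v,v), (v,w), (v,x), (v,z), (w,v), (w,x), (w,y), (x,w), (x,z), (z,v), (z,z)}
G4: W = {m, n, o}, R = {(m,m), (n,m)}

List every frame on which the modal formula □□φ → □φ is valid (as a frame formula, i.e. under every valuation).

G2, G4

The schema corresponds to density: ∀x ∀y (Rxy → ∃z (Rxz ∧ Rzy)).
G1: fails — Rvx but no z with Rvz and Rzx.
G2: holds.
G3: fails — Rxw but no t with Rxt and Rtw.
G4: holds.
Valid on: G2, G4.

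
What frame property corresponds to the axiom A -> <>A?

Reflexivity

Replacing A by ¬A and contraposing gives the equivalent schema □A → A.
Suppose □A→A is valid. At any x set V(A)={w : Rxw}. Then □A holds at x, so A holds at x, i.e. Rxx.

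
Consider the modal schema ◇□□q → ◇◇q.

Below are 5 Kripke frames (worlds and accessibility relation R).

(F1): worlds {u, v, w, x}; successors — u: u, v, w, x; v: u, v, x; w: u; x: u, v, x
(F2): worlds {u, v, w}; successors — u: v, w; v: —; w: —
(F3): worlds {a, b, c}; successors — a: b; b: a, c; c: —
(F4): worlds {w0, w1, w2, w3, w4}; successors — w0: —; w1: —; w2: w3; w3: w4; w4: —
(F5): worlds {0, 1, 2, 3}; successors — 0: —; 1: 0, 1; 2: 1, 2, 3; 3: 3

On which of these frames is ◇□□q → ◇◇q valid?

(F1)

Frame correspondent (Sahlqvist): ∀x ∀y (xRy → ∃w (yR²w ∧ xR²w)) — i.e. a generalized confluence (Geach) condition.
(F1): condition met.
(F2): fails — uRv but no t with vR²t and uR²t.
(F3): fails — aRb but no w with bR²w and aR²w.
(F4): fails — w2Rw3 but no w with w3R²w and w2R²w.
(F5): fails — 1R0 but no w with 0R²w and 1R²w.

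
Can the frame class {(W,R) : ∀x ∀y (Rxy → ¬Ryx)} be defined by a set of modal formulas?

If a class were modally definable it would be closed under surjective bounded morphisms (Goldblatt–Thomason).
The 4-cycle (worlds 0,1,2,3 with 0→1→2→3→0) is asymmetric. Mapping every world to a single reflexive point • is a surjective bounded morphism, and the reflexive point is not asymmetric (R•• but asymmetry requires ¬R••).
Hence asymmetry is not modally definable.

Not modally definable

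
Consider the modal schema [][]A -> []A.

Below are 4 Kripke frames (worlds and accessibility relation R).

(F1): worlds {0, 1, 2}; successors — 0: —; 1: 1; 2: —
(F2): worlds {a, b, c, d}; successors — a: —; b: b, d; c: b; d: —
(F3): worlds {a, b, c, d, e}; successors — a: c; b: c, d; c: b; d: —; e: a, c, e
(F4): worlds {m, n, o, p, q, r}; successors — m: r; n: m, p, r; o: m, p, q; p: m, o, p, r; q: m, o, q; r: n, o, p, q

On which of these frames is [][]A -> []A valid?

(F1), (F2)

The schema corresponds to density: forall x forall y (Rxy -> exists z (Rxz & Rzy)).
(F1): ✓.
(F2): ✓.
(F3): fails — Rbc but no z with Rbz and Rzc.
(F4): fails — Rmr but no z with Rmz and Rzr.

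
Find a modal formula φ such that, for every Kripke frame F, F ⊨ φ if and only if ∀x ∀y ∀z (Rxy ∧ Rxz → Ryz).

◇p → □◇p

A defining formula is ◇p → □◇p (the 5 axiom).
Suppose ◇p→□◇p is valid. Take Rxy, Rxz and set V(p)={y}. Then ◇p at x, so □◇p at x, so ◇p at z, so some w with Rzw has p; w=y, i.e. Rzy. By symmetry of the argument, Ryz.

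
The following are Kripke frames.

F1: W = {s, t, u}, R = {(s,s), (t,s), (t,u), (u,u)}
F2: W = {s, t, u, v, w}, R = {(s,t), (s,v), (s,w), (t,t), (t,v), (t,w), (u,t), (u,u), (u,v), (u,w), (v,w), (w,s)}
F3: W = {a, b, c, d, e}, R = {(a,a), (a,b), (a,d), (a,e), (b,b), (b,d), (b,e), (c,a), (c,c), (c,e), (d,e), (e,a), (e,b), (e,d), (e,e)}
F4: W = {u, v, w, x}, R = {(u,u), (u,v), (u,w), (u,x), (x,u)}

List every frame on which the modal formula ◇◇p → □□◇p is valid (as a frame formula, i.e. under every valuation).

none

Frame correspondent (Sahlqvist): ∀x ∀y ∀z ((xR²y ∧ xR²z) → ∃w (y = w ∧ zRw)) — i.e. a generalized confluence (Geach) condition.
F1: fails — tR²s, tR²u but no w with s=w and uRw.
F2: fails — sR²s, sR²s but no w* with s=w* and sRw*.
F3: fails — aR²a, aR²b but no w with a=w and bRw.
F4: fails — uR²u, uR²v but no t with u=t and vRt.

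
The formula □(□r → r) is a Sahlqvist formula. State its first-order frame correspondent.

shift-reflexivity

Suppose □(□r→r) is valid. Take Rxy and set V(r)={w : Ryw}. Then at y, □r holds; since □(□r→r) at x, □r→r at y, so r at y, i.e. Ryy.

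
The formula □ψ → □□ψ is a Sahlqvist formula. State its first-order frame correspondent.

Suppose □ψ→□□ψ is valid. Take Rxy, Ryz and set V(ψ)={w : Rxw}. Then □ψ at x, so □□ψ at x, so □ψ at y, so ψ at z, i.e. Rxz.
Conversely, on a frame with transitivity the schema holds at every world under every valuation.
So the correspondent is transitivity.

transitivity: ∀x ∀y ∀z (Rxy ∧ Ryz → Rxz)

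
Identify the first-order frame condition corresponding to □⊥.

□⊥ is valid iff no world has any successor (otherwise □⊥ fails at any world with one).
Conversely, any frame satisfying ∀x ∀y ¬Rxy validates the schema.
Frame condition: ∀x ∀y ¬Rxy.

Emptiness of R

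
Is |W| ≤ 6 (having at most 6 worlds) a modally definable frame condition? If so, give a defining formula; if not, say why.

Not definable by any modal formula

Modal frame validity is preserved under disjoint unions.
Any modal formula valid on each of 7 disjoint one-world frames is valid on their disjoint union (validity is preserved under disjoint unions). Each one-world frame has |W|=1≤6, but the union has |W|=7.
So no modal formula (or set of formulas) defines exactly the |W|≤6 frames.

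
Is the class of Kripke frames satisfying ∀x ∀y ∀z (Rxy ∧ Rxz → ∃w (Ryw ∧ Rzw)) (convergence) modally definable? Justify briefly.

This is a Sahlqvist condition; the .2 axiom ◇□r → □◇r defines it.

Definable; ◇□r → □◇r defines it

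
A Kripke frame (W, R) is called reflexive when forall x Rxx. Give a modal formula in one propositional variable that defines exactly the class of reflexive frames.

□r → r

This is reflexivity; the standard corresponding axiom is T: □r → r.
Suppose □r→r is valid. At any x set V(r)={w : Rxw}. Then □r holds at x, so r holds at x, i.e. Rxx.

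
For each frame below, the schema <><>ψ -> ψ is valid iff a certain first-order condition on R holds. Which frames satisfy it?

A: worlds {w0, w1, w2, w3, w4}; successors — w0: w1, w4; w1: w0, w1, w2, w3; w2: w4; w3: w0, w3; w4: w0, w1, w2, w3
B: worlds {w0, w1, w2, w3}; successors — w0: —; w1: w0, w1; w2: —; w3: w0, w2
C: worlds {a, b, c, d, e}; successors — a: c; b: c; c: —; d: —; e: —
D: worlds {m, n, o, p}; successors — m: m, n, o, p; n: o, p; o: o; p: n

This is the axiom for a generalized confluence (Geach) condition; its first-order frame correspondent is forall x forall y (x R^2 y -> exists w (y = w & x = w)).
A: fails — w0R²w1 but w1 ≠ w0.
B: fails — w1R²w0 but w0 ≠ w1.
C: condition met.
D: fails — mR²n but n ≠ m.

C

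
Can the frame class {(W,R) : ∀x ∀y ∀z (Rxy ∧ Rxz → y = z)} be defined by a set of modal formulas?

Yes: it is partial functionality, defined by the CD schema ◇r → □r.
Suppose ◇r→□r is valid. Take Rxy, Rxz and set V(r)={y}. Then ◇r at x, so □r at x, so r at z, i.e. z=y.

Definable; ◇r → □r defines it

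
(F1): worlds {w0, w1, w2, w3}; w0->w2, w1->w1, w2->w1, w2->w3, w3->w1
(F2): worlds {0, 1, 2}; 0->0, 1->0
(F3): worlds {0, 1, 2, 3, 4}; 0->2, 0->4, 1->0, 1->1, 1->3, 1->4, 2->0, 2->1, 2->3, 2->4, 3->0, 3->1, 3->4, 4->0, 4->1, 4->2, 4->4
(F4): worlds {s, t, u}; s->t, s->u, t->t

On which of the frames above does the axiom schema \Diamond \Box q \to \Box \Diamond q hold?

The schema corresponds to convergence: \forall x \forall y \forall z (Rxy \wedge Rxz \to \exists w (Ryw \wedge Rzw)).
(F1): holds.
(F2): holds.
(F3): holds.
(F4): fails — Rsu and Rsu but u and u have no common successor.

(F1), (F2), (F3)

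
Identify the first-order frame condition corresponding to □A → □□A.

Suppose □A→□□A is valid. Take Rxy, Ryz and set V(A)={w : Rxw}. Then □A at x, so □□A at x, so □A at y, so A at z, i.e. Rxz.

transitivity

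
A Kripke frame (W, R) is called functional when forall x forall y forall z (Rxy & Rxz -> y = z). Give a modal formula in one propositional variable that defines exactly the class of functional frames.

◇ψ → □ψ

The condition is partial functionality. The CD schema ◇ψ → □ψ defines it.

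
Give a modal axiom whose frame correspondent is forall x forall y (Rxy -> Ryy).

□(□r → r)

A defining formula is □(□r → r) (the T□ axiom).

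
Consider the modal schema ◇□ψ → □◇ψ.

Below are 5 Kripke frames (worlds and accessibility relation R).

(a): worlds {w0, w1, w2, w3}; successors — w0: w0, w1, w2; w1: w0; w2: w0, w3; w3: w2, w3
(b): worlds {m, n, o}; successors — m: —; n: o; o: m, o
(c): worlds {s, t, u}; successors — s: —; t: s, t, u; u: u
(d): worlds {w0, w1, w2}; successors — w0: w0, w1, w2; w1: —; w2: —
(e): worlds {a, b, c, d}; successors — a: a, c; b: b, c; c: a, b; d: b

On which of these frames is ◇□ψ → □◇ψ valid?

(a), (e)

This is the axiom for convergence; its first-order frame correspondent is ∀x ∀y ∀z (Rxy ∧ Rxz → ∃w (Ryw ∧ Rzw)).
(a): satisfies the condition.
(b): fails — Rom and Rom but m and m have no common successor.
(c): fails — Rtt and Rts but t and s have no common successor.
(d): fails — Rw0w1 and Rw0w1 but w1 and w1 have no common successor.
(e): satisfies the condition.
Valid on: (a), (e).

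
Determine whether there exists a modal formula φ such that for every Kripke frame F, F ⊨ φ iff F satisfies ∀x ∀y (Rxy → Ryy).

Yes: it is shift-reflexivity, defined by the T□ schema □(□p → p).
Suppose □(□p→p) is valid. Take Rxy and set V(p)={w : Ryw}. Then at y, □p holds; since □(□p→p) at x, □p→p at y, so p at y, i.e. Ryy.

Yes, by □(□p → p)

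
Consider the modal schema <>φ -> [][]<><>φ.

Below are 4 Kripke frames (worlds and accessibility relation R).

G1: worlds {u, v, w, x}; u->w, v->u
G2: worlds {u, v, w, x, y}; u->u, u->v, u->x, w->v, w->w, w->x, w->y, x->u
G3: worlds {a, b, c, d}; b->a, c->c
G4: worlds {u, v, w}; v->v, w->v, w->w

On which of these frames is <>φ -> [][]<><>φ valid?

G3

The schema corresponds to a generalized confluence (Geach) condition: forall x forall y forall z ((xRy & x R^2 z) -> exists w (y = w & z R^2 w)).
G1: fails — vRu, vR²w but no t with u=t and wR²t.
G2: fails — uRu, uR²v but no t with u=t and vR²t.
G3: holds.
G4: fails — wRw, wR²v but no t with w=t and vR²t.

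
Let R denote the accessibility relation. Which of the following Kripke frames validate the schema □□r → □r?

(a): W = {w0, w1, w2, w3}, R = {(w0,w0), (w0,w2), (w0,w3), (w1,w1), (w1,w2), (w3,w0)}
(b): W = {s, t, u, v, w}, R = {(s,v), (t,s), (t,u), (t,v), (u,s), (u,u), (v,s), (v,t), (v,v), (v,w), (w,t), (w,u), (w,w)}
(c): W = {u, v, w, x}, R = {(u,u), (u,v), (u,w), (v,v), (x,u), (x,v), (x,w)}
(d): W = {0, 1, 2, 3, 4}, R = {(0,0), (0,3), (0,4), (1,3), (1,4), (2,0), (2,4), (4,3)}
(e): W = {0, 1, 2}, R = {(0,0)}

(a), (b), (c), (e)

Frame correspondent (Sahlqvist): ∀x ∀y (Rxy → ∃z (Rxz ∧ Rzy)) — i.e. density.
(a): satisfies the condition.
(b): satisfies the condition.
(c): satisfies the condition.
(d): fails — R43 but no z with R4z and Rz3.
(e): satisfies the condition.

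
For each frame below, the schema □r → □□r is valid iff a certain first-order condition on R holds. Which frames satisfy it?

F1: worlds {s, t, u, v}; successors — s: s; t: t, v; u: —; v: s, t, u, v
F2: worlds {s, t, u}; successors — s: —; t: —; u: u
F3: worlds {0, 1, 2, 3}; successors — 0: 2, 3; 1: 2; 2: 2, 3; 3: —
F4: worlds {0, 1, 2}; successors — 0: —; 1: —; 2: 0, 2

The schema corresponds to transitivity: ∀x ∀y ∀z (Rxy ∧ Ryz → Rxz).
F1: fails — Rtv and Rvu but not Rtu.
F2: condition met.
F3: fails — R12 and R23 but not R13.
F4: condition met.

F2, F4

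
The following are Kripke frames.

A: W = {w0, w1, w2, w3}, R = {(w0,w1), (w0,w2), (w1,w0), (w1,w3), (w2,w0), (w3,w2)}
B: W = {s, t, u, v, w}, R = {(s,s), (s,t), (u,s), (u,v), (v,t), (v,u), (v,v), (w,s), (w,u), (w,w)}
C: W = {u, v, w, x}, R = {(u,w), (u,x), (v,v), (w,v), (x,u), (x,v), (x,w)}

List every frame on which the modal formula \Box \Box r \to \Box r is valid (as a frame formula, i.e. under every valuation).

B

The schema corresponds to density: \forall x \forall y (Rxy \to \exists z (Rxz \wedge Rzy)).
A: fails — Rw1w0 but no z with Rw1z and Rzw0.
B: condition met.
C: fails — Rxu but no z with Rxz and Rzu.
Valid on: B.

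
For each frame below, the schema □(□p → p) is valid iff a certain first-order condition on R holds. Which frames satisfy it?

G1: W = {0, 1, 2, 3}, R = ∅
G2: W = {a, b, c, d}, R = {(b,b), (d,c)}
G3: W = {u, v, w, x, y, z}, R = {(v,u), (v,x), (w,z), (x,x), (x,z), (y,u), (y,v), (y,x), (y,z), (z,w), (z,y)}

Frame correspondent (Sahlqvist): ∀x ∀y (Rxy → Ryy) — i.e. shift-reflexivity.
G1: holds.
G2: fails — Rdc but not Rcc.
G3: fails — Rzw but not Rww.

G1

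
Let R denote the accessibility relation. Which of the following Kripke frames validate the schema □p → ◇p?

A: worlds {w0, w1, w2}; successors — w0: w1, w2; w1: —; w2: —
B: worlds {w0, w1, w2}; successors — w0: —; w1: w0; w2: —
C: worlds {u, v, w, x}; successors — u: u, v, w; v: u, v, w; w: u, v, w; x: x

The schema corresponds to seriality: ∀x ∃y Rxy.
A: fails — world w1 has no successor.
B: fails — world w0 has no successor.
C: ✓.

C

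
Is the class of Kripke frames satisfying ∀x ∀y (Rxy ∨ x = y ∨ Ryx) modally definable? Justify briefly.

If a class were modally definable it would be closed under disjoint unions (Goldblatt–Thomason).
Take 4 disjoint single-world reflexive frames: each is trivially connected, but their disjoint union has 4 worlds with no edge between distinct components, so it is not connected.
So no modal formula (or set of formulas) defines exactly the connected frames.

Not modally definable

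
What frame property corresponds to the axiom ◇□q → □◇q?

Suppose ◇□q→□◇q is valid. Take Rxy, Rxz and set V(q)={w : Ryw}. Then □q at y so ◇□q at x, so □◇q at x, so ◇q at z, giving w with Rzw and Ryw.

convergence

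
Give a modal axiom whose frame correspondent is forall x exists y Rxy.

□s → ◇s

This is seriality; the standard corresponding axiom is D: □s → ◇s.
Suppose □s→◇s is valid. At any x set V(s)=W. Then □s at x, so ◇s at x, so x has a successor.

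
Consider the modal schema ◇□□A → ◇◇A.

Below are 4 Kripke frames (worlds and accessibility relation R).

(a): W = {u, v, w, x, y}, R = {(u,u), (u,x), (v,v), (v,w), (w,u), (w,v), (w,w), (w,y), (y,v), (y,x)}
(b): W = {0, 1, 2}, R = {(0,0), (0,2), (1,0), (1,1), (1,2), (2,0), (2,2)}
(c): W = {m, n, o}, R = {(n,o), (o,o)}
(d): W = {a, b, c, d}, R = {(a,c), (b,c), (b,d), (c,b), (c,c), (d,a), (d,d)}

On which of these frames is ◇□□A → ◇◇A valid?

The schema corresponds to a generalized confluence (Geach) condition: ∀x ∀y (xRy → ∃w (yR²w ∧ xR²w)).
(a): fails — uRx but no t with xR²t and uR²t.
(b): ✓.
(c): ✓.
(d): ✓.
Valid on: (b), (c), (d).

(b), (c), (d)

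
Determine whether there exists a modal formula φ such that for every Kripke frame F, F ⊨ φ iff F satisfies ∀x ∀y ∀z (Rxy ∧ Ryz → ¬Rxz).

Any modally definable frame class is closed under surjective bounded morphisms.
The 3-cycle (worlds 0,1,2 with 0→1→2→0) is intransitive. Mapping every world to a single reflexive point • is a surjective bounded morphism; the reflexive point is not intransitive (R••∧R•• but R••).
So the class is not modally definable.

No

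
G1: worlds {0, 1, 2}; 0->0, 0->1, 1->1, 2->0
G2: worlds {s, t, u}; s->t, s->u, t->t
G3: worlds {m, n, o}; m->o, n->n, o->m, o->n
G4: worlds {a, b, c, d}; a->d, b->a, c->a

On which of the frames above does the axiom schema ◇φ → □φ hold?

G4

The schema corresponds to partial functionality: ∀x ∀y ∀z (Rxy ∧ Rxz → y = z).
G1: fails — 0 sees both 0 and 1.
G2: fails — s sees both t and u.
G3: fails — o sees both m and n.
G4: holds.
Valid on: G4.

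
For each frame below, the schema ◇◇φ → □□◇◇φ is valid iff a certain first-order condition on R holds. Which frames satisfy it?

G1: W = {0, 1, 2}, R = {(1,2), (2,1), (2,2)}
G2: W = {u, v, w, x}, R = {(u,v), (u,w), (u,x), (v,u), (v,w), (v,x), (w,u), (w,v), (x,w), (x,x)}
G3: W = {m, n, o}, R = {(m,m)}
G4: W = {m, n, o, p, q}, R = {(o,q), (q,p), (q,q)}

Frame correspondent (Sahlqvist): ∀x ∀y ∀z ((xR²y ∧ xR²z) → ∃w (y = w ∧ zR²w)) — i.e. a generalized confluence (Geach) condition.
G1: ✓.
G2: ✓.
G3: ✓.
G4: fails — oR²p, oR²p but no w with p=w and pR²w.

G1, G2, G3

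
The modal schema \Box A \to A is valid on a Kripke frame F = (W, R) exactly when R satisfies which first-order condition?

Suppose □A→A is valid. At any x set V(A)={w : Rxw}. Then □A holds at x, so A holds at x, i.e. Rxx.
The converse is a direct semantic check.
Frame condition: \forall x Rxx.

Reflexivity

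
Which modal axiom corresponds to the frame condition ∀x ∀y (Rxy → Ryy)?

□(□r → r)

The condition is shift-reflexivity. The T□ schema □(□r → r) defines it.
Suppose □(□r→r) is valid. Take Rxy and set V(r)={w : Ryw}. Then at y, □r holds; since □(□r→r) at x, □r→r at y, so r at y, i.e. Ryy.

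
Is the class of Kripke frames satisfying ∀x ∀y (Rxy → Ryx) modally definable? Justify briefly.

Yes: it is symmetry, defined by the B schema p → □◇p.

Yes, by p → □◇p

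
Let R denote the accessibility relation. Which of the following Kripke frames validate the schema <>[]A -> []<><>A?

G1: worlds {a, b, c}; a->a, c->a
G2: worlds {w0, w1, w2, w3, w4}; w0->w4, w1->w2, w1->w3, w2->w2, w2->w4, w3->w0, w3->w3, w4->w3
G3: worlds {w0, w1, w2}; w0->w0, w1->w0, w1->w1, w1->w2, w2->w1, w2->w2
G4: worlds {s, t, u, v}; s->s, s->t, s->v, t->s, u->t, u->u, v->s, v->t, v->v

G1, G4

This is the axiom for a generalized confluence (Geach) condition; its first-order frame correspondent is forall x forall y forall z ((xRy & xRz) -> exists w (yRw & z R^2 w)).
G1: ✓.
G2: fails — w2Rw2, w2Rw4 but no w with w2Rw and w4R²w.
G3: fails — w1Rw2, w1Rw0 but no w with w2Rw and w0R²w.
G4: ✓.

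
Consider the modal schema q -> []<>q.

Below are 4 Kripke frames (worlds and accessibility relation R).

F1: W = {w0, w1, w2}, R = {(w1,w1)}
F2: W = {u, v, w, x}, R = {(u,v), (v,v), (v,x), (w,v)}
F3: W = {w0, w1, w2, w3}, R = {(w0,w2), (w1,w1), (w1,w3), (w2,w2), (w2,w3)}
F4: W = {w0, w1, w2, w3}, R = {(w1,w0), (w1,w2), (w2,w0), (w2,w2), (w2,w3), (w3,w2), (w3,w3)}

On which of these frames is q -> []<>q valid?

This is the axiom for symmetry; its first-order frame correspondent is forall x forall y (Rxy -> Ryx).
F1: holds.
F2: fails — Ruv but not Rvu.
F3: fails — Rw1w3 but not Rw3w1.
F4: fails — Rw1w2 but not Rw2w1.

F1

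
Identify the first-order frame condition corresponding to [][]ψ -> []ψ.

density

This is the C4 axiom.
Its frame correspondent is density — forall x forall y (Rxy -> exists z (Rxz & Rzy)).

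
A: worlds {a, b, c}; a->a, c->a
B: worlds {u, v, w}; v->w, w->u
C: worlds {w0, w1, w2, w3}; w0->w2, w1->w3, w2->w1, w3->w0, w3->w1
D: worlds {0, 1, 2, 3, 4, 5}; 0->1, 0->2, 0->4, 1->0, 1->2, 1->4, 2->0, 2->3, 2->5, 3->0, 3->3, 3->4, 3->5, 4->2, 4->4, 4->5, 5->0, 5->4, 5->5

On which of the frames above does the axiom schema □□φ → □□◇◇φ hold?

A, C, D

The schema corresponds to a generalized confluence (Geach) condition: ∀x ∀z (xR²z → ∃w (xR²w ∧ zR²w)).
A: satisfies the condition.
B: fails — vR²u but no t with vR²t and uR²t.
C: satisfies the condition.
D: satisfies the condition.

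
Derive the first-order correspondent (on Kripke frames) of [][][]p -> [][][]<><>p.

forall x forall z (x R^3 z -> exists w (x R^3 w & z R^2 w))

This is a Sahlqvist (Geach-type) schema ◇^0□^3p → □^3◇^2p.
Minimal-valuation argument: fix x; take any y with xR^0y and any z with xR^3z. Set V(p) to the set of worlds R-reachable from y in exactly 3 steps. Then □^3p holds at y, so the antecedent holds at x; validity forces ◇^2p at z, giving a w with zR^2w and yR^3w.
First-order correspondent: forall x forall z (x R^3 z -> exists w (x R^3 w & z R^2 w)).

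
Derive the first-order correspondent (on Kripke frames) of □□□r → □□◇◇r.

This is a Sahlqvist (Geach-type) schema ◇^0□^3r → □^2◇^2r.
Minimal-valuation argument: fix x; take any y with xR^0y and any z with xR^2z. Set V(r) to the set of worlds R-reachable from y in exactly 3 steps. Then □^3r holds at y, so the antecedent holds at x; validity forces ◇^2r at z, giving a w with zR^2w and yR^3w.
First-order correspondent: ∀x ∀z (xR²z → ∃w (xR³w ∧ zR²w)).

∀x ∀z (xR²z → ∃w (xR³w ∧ zR²w))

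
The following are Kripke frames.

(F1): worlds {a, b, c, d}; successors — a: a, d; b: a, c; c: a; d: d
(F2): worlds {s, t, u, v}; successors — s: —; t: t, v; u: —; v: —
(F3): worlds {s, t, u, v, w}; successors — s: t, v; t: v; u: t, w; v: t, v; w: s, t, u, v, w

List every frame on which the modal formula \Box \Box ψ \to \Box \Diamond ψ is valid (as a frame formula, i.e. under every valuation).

(F1), (F3)

Frame correspondent (Sahlqvist): \forall x \forall z (xRz \to \exists w (x R^2 w \wedge zRw)) — i.e. a generalized confluence (Geach) condition.
(F1): condition met.
(F2): fails — tRv but no w with tR²w and vRw.
(F3): condition met.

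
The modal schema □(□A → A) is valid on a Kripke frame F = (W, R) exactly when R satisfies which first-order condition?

This is the T□ axiom.
Its frame correspondent is shift-reflexivity — ∀x ∀y (Rxy → Ryy).

shift-reflexivity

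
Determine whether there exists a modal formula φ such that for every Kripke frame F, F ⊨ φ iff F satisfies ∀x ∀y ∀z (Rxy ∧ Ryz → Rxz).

Definable; □r → □□r defines it

Yes: it is transitivity, defined by the 4 schema □r → □□r.
Suppose □r→□□r is valid. Take Rxy, Ryz and set V(r)={w : Rxw}. Then □r at x, so □□r at x, so □r at y, so r at z, i.e. Rxz.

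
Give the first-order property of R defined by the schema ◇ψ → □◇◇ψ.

This is a Sahlqvist (Geach-type) schema ◇^1□^0ψ → □^1◇^2ψ.
Minimal-valuation argument: fix x; take any y with xR^1y and any z with xR^1z. Set V(ψ) to the set of worlds R-reachable from y in exactly 0 steps. Then □^0ψ holds at y, so the antecedent holds at x; validity forces ◇^2ψ at z, giving a w with zR^2w and yR^0w.
First-order correspondent: ∀x ∀y ∀z ((xRy ∧ xRz) → ∃w (y = w ∧ zR²w)).

∀x ∀y ∀z ((xRy ∧ xRz) → ∃w (y = w ∧ zR²w))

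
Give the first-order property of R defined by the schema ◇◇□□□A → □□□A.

∀x ∀y ∀z ((xR²y ∧ xR³z) → ∃w (yR³w ∧ z = w))

This is a Sahlqvist (Geach-type) schema ◇^2□^3A → □^3◇^0A.
First-order correspondent: ∀x ∀y ∀z ((xR²y ∧ xR³z) → ∃w (yR³w ∧ z = w)).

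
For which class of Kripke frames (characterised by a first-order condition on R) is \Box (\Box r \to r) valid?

Shift-reflexivity

This schema is the T□ axiom.
Its frame correspondent is shift-reflexivity — \forall x \forall y (Rxy \to Ryy).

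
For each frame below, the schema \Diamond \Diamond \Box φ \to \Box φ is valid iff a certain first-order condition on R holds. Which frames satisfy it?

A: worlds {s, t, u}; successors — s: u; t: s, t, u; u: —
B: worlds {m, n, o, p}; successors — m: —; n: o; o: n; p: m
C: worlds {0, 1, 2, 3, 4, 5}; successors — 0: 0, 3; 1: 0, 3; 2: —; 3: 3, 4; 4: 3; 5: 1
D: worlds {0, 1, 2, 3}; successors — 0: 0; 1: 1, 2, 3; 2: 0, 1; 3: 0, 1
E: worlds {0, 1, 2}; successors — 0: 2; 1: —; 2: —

B, E

This is the axiom for a generalized confluence (Geach) condition; its first-order frame correspondent is \forall x \forall y \forall z ((x R^2 y \wedge xRz) \to \exists w (yRw \wedge z = w)).
A: fails — tR²s, tRs but no w with sRw and s=w.
B: condition met.
C: fails — 0R²3, 0R0 but no w with 3Rw and 0=w.
D: fails — 1R²0, 1R1 but no w with 0Rw and 1=w.
E: condition met.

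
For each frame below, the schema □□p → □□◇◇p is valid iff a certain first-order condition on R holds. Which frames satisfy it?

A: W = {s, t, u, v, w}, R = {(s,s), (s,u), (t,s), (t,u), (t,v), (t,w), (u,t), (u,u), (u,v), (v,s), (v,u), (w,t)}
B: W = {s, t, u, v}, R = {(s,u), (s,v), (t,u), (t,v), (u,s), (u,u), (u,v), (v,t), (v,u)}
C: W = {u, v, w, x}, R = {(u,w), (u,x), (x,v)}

A, B

Frame correspondent (Sahlqvist): ∀x ∀z (xR²z → ∃w (xR²w ∧ zR²w)) — i.e. a generalized confluence (Geach) condition.
A: holds.
B: holds.
C: fails — uR²v but no t with uR²t and vR²t.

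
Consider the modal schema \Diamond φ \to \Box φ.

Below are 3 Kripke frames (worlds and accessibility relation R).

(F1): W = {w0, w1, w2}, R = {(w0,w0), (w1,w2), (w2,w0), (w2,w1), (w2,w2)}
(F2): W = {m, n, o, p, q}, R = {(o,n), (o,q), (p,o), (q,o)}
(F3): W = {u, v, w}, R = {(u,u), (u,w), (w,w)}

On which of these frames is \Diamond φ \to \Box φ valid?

Frame correspondent (Sahlqvist): \forall x \forall y \forall z (Rxy \wedge Rxz \to y = z) — i.e. partial functionality.
(F1): fails — w2 sees both w0 and w1.
(F2): fails — o sees both n and q.
(F3): fails — u sees both u and w.
Valid on no frame.

none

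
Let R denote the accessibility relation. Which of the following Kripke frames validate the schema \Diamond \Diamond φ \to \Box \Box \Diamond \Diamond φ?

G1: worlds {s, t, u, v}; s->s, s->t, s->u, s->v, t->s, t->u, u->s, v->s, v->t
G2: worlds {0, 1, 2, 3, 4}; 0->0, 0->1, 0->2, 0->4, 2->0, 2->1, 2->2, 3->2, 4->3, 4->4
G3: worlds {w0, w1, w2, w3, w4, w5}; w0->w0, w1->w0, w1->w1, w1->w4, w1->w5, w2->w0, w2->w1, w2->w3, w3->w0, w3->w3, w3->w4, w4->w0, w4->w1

G1

Frame correspondent (Sahlqvist): \forall x \forall y \forall z ((x R^2 y \wedge x R^2 z) \to \exists w (y = w \wedge z R^2 w)) — i.e. a generalized confluence (Geach) condition.
G1: satisfies the condition.
G2: fails — 0R²0, 0R²1 but no w with 0=w and 1R²w.
G3: fails — w1R²w0, w1R²w5 but no w with w0=w and w5R²w.
Valid on: G1.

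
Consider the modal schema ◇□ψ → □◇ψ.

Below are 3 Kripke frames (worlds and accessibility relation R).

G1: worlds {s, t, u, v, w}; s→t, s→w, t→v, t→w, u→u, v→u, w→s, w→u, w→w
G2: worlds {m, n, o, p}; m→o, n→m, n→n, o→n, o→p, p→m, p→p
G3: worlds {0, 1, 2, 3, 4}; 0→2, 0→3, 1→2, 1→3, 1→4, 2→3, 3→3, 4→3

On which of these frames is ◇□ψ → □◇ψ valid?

Frame correspondent (Sahlqvist): ∀x ∀y ∀z (Rxy ∧ Rxz → ∃w (Ryw ∧ Rzw)) — i.e. convergence.
G1: fails — Rwu and Rws but u and s have no common successor.
G2: fails — Rnn and Rnm but n and m have no common successor.
G3: satisfies the condition.

G3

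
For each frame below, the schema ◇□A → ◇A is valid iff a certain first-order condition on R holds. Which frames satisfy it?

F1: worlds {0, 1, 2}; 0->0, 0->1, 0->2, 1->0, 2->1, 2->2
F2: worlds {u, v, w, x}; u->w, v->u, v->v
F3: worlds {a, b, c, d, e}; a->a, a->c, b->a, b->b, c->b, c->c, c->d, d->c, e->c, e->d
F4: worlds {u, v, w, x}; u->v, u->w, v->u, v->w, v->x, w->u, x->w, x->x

F3

The schema corresponds to a generalized confluence (Geach) condition: ∀x ∀y (xRy → ∃w (yRw ∧ xRw)).
F1: fails — 2R1 but no w with 1Rw and 2Rw.
F2: fails — uRw but no t with wRt and uRt.
F3: condition met.
F4: fails — uRw but no t with wRt and uRt.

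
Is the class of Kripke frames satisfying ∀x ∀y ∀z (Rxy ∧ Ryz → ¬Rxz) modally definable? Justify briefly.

Any modally definable frame class is closed under surjective bounded morphisms.
The 7-cycle (worlds a,b,c,d,e,f,g with a→b→c→d→e→f→g→a) is intransitive. Mapping every world to a single reflexive point • is a surjective bounded morphism; the reflexive point is not intransitive (R••∧R•• but R••).
So the class is not modally definable.

Not modally definable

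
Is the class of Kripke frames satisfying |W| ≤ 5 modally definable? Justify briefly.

Any modally definable frame class is closed under disjoint unions.
Any modal formula valid on each of 6 disjoint one-world frames is valid on their disjoint union (validity is preserved under disjoint unions). Each one-world frame has |W|=1≤5, but the union has |W|=6.
So no modal formula (or set of formulas) defines exactly the |W|≤5 frames.

No — not modally definable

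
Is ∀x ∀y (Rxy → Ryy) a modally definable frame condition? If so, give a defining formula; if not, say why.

This is a Sahlqvist condition; the T□ axiom □(□p → p) defines it.
Suppose □(□p→p) is valid. Take Rxy and set V(p)={w : Ryw}. Then at y, □p holds; since □(□p→p) at x, □p→p at y, so p at y, i.e. Ryy.

Yes, by □(□p → p)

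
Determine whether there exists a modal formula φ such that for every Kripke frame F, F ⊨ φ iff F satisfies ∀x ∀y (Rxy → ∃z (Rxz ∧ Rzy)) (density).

Definable; □□q → □q defines it

Yes: it is density, defined by the C4 schema □□q → □q.
Suppose □□q→□q is valid. Take Rxy and set V(q)={w : xR²w}. Then □□q at x, so □q at x, so q at y, i.e. ∃z(Rxz∧Rzy).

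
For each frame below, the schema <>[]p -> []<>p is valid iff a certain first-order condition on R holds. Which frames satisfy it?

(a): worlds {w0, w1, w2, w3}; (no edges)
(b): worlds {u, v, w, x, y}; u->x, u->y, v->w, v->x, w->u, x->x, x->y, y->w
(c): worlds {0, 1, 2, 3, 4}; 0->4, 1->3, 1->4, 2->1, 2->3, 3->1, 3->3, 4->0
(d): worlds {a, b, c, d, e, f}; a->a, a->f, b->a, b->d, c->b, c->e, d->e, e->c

This is the axiom for convergence; its first-order frame correspondent is forall x forall y forall z (Rxy & Rxz -> exists w (Ryw & Rzw)).
(a): ✓.
(b): fails — Rux and Ruy but x and y have no common successor.
(c): fails — R14 and R13 but 4 and 3 have no common successor.
(d): fails — Raa and Raf but a and f have no common successor.

(a)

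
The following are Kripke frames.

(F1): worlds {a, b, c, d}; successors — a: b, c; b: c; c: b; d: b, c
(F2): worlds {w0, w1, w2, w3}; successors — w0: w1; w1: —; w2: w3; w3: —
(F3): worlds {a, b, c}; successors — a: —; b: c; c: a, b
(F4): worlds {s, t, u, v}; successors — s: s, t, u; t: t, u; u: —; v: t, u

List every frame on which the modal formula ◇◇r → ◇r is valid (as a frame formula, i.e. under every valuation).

(F2), (F4)

The schema corresponds to transitivity: ∀x ∀y ∀z (Rxy ∧ Ryz → Rxz).
(F1): fails — Rbc and Rcb but not Rbb.
(F2): satisfies the condition.
(F3): fails — Rbc and Rca but not Rba.
(F4): satisfies the condition.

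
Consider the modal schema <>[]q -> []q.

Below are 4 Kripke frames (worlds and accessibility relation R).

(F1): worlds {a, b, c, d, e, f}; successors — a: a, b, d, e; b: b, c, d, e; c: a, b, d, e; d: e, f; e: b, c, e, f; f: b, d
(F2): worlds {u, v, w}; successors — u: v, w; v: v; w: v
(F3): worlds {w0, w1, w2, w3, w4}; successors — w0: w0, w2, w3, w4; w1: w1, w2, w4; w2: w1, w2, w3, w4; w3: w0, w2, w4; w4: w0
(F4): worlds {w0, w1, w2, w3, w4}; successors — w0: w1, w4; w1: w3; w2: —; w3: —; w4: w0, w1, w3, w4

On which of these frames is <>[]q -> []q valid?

none

Frame correspondent (Sahlqvist): forall x forall y forall z (Rxy & Rxz -> Ryz) — i.e. the Euclidean property.
(F1): fails — Rab and Raa but not Rba.
(F2): fails — Ruv and Ruw but not Rvw.
(F3): fails — Rw0w4 and Rw0w4 but not Rw4w4.
(F4): fails — Rw0w1 and Rw0w4 but not Rw1w4.
Valid on no frame.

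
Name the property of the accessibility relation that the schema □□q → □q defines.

Suppose □□q→□q is valid. Take Rxy and set V(q)={w : xR²w}. Then □□q at x, so □q at x, so q at y, i.e. ∃z(Rxz∧Rzy).

density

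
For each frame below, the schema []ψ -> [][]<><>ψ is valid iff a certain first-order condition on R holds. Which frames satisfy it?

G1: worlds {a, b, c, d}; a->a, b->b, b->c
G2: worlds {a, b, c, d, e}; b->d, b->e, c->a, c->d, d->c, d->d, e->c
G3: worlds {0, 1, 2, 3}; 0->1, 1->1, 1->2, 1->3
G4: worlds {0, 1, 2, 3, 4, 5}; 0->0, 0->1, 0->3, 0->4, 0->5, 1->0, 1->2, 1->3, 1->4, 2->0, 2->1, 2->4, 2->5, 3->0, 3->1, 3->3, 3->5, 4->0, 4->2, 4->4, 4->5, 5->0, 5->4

G4

This is the axiom for a generalized confluence (Geach) condition; its first-order frame correspondent is forall x forall z (x R^2 z -> exists w (xRw & z R^2 w)).
G1: fails — bR²c but no w with bRw and cR²w.
G2: fails — dR²a but no w with dRw and aR²w.
G3: fails — 0R²2 but no w with 0Rw and 2R²w.
G4: holds.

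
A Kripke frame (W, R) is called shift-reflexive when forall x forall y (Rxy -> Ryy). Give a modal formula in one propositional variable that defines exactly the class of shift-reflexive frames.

□(□q → q)

The condition is shift-reflexivity. The T□ schema □(□q → q) defines it.
Suppose □(□q→q) is valid. Take Rxy and set V(q)={w : Ryw}. Then at y, □q holds; since □(□q→q) at x, □q→q at y, so q at y, i.e. Ryy.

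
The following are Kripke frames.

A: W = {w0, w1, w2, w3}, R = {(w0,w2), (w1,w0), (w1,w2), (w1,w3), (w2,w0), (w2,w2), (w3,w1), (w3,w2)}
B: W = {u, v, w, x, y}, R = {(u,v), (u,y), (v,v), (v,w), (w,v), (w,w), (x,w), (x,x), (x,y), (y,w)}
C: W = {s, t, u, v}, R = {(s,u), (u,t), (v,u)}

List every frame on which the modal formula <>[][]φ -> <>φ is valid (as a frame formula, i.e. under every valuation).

Frame correspondent (Sahlqvist): forall x forall y (xRy -> exists w (y R^2 w & xRw)) — i.e. a generalized confluence (Geach) condition.
A: satisfies the condition.
B: satisfies the condition.
C: fails — sRu but no w with uR²w and sRw.

A, B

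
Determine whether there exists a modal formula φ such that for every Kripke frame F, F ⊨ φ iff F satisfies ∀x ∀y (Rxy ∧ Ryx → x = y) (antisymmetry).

Any modally definable frame class is closed under surjective bounded morphisms.
The 6-cycle (worlds 0,1,2,3,4,5 with 0→1→2→3→4→5→0) is antisymmetric. Sending even-indexed worlds to • and odd-indexed worlds to ∘ is a surjective bounded morphism onto the two-world frame with •↔∘, which is not antisymmetric.
Hence antisymmetry is not modally definable.

Not definable by any modal formula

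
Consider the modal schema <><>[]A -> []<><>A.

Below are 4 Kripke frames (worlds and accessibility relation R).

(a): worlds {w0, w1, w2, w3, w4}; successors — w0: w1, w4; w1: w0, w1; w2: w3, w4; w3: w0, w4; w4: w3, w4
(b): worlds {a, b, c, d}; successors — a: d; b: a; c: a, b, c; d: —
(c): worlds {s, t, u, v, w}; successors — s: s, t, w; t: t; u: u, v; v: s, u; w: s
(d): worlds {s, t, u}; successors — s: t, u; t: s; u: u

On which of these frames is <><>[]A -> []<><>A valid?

Frame correspondent (Sahlqvist): forall x forall y forall z ((x R^2 y & xRz) -> exists w (yRw & z R^2 w)) — i.e. a generalized confluence (Geach) condition.
(a): holds.
(b): fails — bR²d, bRa but no w with dRw and aR²w.
(c): fails — sR²w, sRt but no w* with wRw* and tR²w*.
(d): holds.

(a), (d)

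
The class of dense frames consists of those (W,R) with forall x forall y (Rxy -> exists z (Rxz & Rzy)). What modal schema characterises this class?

This is density; the standard corresponding axiom is C4: □□s → □s.
Suppose □□s→□s is valid. Take Rxy and set V(s)={w : xR²w}. Then □□s at x, so □s at x, so s at y, i.e. ∃z(Rxz∧Rzy).

□□s → □s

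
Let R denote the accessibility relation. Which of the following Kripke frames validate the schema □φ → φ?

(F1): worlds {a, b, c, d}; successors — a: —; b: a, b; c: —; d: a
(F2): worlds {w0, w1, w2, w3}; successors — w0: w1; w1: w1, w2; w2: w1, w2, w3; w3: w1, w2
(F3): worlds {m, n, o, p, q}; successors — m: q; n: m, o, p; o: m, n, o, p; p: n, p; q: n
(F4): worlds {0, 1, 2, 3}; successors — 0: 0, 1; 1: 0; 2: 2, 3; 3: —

Frame correspondent (Sahlqvist): ∀x Rxx — i.e. reflexivity.
(F1): fails — world a does not see itself.
(F2): fails — world w0 does not see itself.
(F3): fails — world m does not see itself.
(F4): fails — world 1 does not see itself.
Valid on no frame.

none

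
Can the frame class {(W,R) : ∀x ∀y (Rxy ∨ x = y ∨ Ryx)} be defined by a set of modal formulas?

If a class were modally definable it would be closed under disjoint unions (Goldblatt–Thomason).
Take 2 disjoint single-world reflexive frames: each is trivially connected, but their disjoint union has 2 worlds with no edge between distinct components, so it is not connected.
So no modal formula (or set of formulas) defines exactly the connected frames.

No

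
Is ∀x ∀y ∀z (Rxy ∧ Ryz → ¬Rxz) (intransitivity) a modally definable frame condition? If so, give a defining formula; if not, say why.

Not definable by any modal formula

If a class were modally definable it would be closed under surjective bounded morphisms (Goldblatt–Thomason).
The 7-cycle (worlds s,t,u,v,w,x,y with s→t→u→v→w→x→y→s) is intransitive. Mapping every world to a single reflexive point • is a surjective bounded morphism; the reflexive point is not intransitive (R••∧R•• but R••).
So the class is not modally definable.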